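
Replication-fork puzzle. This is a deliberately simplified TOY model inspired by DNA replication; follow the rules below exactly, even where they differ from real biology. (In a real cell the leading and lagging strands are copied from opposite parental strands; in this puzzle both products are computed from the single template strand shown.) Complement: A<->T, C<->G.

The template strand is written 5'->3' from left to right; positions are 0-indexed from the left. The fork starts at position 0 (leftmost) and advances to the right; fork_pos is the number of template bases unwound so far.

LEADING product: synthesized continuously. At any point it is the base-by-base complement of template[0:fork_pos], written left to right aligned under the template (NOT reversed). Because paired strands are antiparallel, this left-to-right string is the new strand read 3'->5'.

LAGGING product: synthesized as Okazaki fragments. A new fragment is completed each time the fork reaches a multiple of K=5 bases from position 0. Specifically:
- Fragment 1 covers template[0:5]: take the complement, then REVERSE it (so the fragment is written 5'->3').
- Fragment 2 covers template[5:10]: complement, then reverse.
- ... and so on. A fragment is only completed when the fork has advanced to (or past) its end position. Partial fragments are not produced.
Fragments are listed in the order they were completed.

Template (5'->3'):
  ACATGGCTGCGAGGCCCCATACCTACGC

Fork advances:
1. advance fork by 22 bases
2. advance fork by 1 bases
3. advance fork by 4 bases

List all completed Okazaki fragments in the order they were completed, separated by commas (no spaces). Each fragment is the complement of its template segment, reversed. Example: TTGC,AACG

Step 1: advance 22 -> fork_pos = 0 + 22 = 22. Reached multiple(s) of 5: 5, 10, 15, 20 -> fragments 1-4 completed (4 total).
Step 2: advance 1 -> fork_pos = 22 + 1 = 23. Next multiple of 5 is 25 (not reached); still 4 fragment(s).
Step 3: advance 4 -> fork_pos = 23 + 4 = 27. Reached multiple(s) of 5: 25 -> fragment 5 completed (5 total).
Final fork_pos = 27, so 5 fragment(s) are complete. Build each: template segment -> complement -> reverse.
Fragment 1: template[0:5] = ACATG -> complement TGTAC -> reversed CATGT
Fragment 2: template[5:10] = GCTGC -> complement CGACG -> reversed GCAGC
Fragment 3: template[10:15] = GAGGC -> complement CTCCG -> reversed GCCTC
Fragment 4: template[15:20] = CCCAT -> complement GGGTA -> reversed ATGGG
Fragment 5: template[20:25] = ACCTA -> complement TGGAT -> reversed TAGGT

Answer: CATGT,GCAGC,GCCTC,ATGGG,TAGGT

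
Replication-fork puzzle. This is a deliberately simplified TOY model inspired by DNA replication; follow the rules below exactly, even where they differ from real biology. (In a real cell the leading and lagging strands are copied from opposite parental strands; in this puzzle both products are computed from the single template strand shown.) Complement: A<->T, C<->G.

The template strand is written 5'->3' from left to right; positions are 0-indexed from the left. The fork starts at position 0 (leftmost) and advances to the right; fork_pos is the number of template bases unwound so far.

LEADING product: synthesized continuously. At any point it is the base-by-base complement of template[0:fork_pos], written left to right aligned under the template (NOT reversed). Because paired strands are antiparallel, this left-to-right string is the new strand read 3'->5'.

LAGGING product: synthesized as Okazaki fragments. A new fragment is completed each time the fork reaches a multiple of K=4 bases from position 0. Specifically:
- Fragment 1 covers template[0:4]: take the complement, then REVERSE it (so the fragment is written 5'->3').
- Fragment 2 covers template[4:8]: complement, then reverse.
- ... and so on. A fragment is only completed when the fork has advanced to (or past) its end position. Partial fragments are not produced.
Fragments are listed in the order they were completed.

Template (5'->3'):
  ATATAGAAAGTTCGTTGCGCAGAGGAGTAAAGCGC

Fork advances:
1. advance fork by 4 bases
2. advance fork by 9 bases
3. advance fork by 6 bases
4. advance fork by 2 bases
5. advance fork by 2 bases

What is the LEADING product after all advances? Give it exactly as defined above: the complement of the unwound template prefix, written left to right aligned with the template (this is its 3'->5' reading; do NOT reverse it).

Step 1: advance 4 -> fork_pos = 0 + 4 = 4.
Step 2: advance 9 -> fork_pos = 4 + 9 = 13.
Step 3: advance 6 -> fork_pos = 13 + 6 = 19.
Step 4: advance 2 -> fork_pos = 19 + 2 = 21.
Step 5: advance 2 -> fork_pos = 21 + 2 = 23.
Unwound prefix: template[0:23] = ATATAGAAAGTTCGTTGCGCAGA
Complement it base by base (A<->T, C<->G), keeping left-to-right order:
  [0:5] ATATA -> TATAT
  [5:10] GAAAG -> CTTTC
  [10:15] TTCGT -> AAGCA
  [15:20] TGCGC -> ACGCG
  [20:23] AGA -> TCT
Concatenate: TATATCTTTCAAGCAACGCGTCT (length 23; written aligned with the template, i.e. 3'->5').

Answer: TATATCTTTCAAGCAACGCGTCT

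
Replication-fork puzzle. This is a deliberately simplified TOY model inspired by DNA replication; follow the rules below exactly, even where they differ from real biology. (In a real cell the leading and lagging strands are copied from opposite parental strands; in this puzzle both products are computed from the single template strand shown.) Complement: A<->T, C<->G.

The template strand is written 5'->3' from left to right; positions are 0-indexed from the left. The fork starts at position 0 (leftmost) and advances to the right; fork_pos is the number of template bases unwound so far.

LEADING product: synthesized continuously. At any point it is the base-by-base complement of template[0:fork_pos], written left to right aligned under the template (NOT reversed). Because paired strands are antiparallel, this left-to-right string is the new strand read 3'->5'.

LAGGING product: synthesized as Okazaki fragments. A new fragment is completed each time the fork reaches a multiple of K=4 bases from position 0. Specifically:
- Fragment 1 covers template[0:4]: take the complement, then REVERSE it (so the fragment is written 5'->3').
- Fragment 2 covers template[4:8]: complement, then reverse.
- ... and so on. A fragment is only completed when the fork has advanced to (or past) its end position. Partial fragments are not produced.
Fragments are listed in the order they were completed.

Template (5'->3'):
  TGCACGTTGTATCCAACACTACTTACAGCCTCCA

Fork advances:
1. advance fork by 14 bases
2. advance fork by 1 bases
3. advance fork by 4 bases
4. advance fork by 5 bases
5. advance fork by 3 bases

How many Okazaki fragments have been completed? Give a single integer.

Answer: 6

Derivation:
Step 1: advance 14 -> fork_pos = 0 + 14 = 14. Reached multiple(s) of 4: 4, 8, 12 -> fragments 1-3 completed (3 total).
Step 2: advance 1 -> fork_pos = 14 + 1 = 15. Next multiple of 4 is 16 (not reached); still 3 fragment(s).
Step 3: advance 4 -> fork_pos = 15 + 4 = 19. Reached multiple(s) of 4: 16 -> fragment 4 completed (4 total).
Step 4: advance 5 -> fork_pos = 19 + 5 = 24. Reached multiple(s) of 4: 20, 24 -> fragments 5-6 completed (6 total).
Step 5: advance 3 -> fork_pos = 24 + 3 = 27. Next multiple of 4 is 28 (not reached); still 6 fragment(s).
Check: final fork_pos = 27; the multiples of 4 that are <= 27 are 4..24 -> 27 // 4 = 6 completed fragment(s).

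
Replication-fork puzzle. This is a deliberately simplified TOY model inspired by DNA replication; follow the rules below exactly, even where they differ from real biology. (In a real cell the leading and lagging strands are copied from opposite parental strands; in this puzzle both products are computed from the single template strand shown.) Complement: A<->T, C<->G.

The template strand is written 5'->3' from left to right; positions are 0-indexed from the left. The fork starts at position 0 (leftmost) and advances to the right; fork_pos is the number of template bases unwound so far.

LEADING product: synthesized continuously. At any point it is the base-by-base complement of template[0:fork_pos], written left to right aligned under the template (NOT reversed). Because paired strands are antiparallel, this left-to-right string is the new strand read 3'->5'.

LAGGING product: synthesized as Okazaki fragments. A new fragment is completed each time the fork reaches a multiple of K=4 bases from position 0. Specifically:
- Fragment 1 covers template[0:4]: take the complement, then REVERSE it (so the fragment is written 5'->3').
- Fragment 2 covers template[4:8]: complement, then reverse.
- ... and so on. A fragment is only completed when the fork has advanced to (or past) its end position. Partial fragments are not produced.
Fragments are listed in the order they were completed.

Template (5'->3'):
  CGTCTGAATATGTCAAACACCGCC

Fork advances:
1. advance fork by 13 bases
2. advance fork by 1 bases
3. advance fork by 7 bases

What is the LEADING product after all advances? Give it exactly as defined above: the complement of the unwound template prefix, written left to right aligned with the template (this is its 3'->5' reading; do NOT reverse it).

Answer: GCAGACTTATACAGTTTGTGG

Derivation:
Step 1: advance 13 -> fork_pos = 0 + 13 = 13.
Step 2: advance 1 -> fork_pos = 13 + 1 = 14.
Step 3: advance 7 -> fork_pos = 14 + 7 = 21.
Unwound prefix: template[0:21] = CGTCTGAATATGTCAAACACC
Complement it base by base (A<->T, C<->G), keeping left-to-right order:
  [0:5] CGTCT -> GCAGA
  [5:10] GAATA -> CTTAT
  [10:15] TGTCA -> ACAGT
  [15:20] AACAC -> TTGTG
  [20:21] C -> G
Concatenate: GCAGACTTATACAGTTTGTGG (length 21; written aligned with the template, i.e. 3'->5').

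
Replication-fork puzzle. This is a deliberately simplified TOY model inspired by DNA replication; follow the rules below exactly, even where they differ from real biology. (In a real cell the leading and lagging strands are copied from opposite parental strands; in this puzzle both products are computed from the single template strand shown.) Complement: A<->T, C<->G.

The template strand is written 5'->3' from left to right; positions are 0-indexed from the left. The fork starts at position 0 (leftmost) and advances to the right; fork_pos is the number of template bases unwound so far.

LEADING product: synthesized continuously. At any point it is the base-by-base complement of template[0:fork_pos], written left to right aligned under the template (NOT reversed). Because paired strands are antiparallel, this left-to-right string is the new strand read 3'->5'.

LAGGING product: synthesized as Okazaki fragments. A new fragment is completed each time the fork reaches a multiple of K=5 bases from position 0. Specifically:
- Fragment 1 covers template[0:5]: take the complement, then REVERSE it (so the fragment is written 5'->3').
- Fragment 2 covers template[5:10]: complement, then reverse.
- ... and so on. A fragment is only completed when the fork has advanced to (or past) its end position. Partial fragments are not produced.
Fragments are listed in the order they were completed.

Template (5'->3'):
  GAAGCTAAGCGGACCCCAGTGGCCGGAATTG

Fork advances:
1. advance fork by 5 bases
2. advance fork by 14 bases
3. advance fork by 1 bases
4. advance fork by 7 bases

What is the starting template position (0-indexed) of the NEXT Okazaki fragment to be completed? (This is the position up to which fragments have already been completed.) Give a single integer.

Step 1: advance 5 -> fork_pos = 0 + 5 = 5. Reached multiple(s) of 5: 5 -> fragment 1 completed (1 total).
Step 2: advance 14 -> fork_pos = 5 + 14 = 19. Reached multiple(s) of 5: 10, 15 -> fragments 2-3 completed (3 total).
Step 3: advance 1 -> fork_pos = 19 + 1 = 20. Reached multiple(s) of 5: 20 -> fragment 4 completed (4 total).
Step 4: advance 7 -> fork_pos = 20 + 7 = 27. Reached multiple(s) of 5: 25 -> fragment 5 completed (5 total).
5 fragment(s) completed, covering template[0:25] (5 x 5 = 25). The next fragment, fragment 6, covers template[25:30], so it starts at position 25.

Answer: 25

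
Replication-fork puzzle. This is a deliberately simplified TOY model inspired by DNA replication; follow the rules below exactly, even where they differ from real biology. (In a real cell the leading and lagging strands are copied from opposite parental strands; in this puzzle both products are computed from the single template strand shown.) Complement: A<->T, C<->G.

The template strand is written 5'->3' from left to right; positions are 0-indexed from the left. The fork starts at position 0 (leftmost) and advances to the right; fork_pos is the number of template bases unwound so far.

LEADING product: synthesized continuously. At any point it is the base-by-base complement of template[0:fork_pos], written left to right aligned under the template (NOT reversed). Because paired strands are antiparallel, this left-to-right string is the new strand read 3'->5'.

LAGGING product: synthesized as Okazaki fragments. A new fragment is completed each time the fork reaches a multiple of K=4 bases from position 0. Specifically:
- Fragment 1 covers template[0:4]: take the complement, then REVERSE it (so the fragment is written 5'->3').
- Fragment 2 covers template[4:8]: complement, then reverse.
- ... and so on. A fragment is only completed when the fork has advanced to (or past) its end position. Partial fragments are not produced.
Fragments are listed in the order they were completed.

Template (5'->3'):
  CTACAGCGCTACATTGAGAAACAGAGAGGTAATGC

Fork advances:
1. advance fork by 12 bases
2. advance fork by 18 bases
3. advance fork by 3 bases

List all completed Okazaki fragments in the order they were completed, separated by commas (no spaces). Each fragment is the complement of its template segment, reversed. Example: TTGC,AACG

Answer: GTAG,CGCT,GTAG,CAAT,TTCT,CTGT,CTCT,TTAC

Derivation:
Step 1: advance 12 -> fork_pos = 0 + 12 = 12. Reached multiple(s) of 4: 4, 8, 12 -> fragments 1-3 completed (3 total).
Step 2: advance 18 -> fork_pos = 12 + 18 = 30. Reached multiple(s) of 4: 16, 20, 24, 28 -> fragments 4-7 completed (7 total).
Step 3: advance 3 -> fork_pos = 30 + 3 = 33. Reached multiple(s) of 4: 32 -> fragment 8 completed (8 total).
Final fork_pos = 33, so 8 fragment(s) are complete. Build each: template segment -> complement -> reverse.
Fragment 1: template[0:4] = CTAC -> complement GATG -> reversed GTAG
Fragment 2: template[4:8] = AGCG -> complement TCGC -> reversed CGCT
Fragment 3: template[8:12] = CTAC -> complement GATG -> reversed GTAG
Fragment 4: template[12:16] = ATTG -> complement TAAC -> reversed CAAT
Fragment 5: template[16:20] = AGAA -> complement TCTT -> reversed TTCT
Fragment 6: template[20:24] = ACAG -> complement TGTC -> reversed CTGT
Fragment 7: template[24:28] = AGAG -> complement TCTC -> reversed CTCT
Fragment 8: template[28:32] = GTAA -> complement CATT -> reversed TTAC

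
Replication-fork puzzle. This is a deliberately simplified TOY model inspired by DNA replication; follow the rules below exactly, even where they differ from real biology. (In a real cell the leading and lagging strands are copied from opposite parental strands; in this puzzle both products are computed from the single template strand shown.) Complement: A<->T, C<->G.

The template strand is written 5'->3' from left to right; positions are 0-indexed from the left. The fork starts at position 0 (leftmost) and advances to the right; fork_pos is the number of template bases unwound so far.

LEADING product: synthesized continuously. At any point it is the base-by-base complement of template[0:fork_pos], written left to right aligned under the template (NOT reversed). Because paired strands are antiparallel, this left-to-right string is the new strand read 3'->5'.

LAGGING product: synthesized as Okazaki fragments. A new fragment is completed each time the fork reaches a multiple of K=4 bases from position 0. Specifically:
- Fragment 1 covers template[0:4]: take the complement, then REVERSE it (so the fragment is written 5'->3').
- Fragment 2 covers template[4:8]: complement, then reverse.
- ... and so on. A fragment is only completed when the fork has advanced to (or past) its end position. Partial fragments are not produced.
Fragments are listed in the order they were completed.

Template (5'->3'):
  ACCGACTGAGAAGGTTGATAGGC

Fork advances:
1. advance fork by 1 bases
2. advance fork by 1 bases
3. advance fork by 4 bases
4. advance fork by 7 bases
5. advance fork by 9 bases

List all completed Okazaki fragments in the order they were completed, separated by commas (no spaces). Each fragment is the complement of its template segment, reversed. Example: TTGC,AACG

Answer: CGGT,CAGT,TTCT,AACC,TATC

Derivation:
Step 1: advance 1 -> fork_pos = 0 + 1 = 1. Next multiple of 4 is 4 (not reached); still 0 fragment(s).
Step 2: advance 1 -> fork_pos = 1 + 1 = 2. Next multiple of 4 is 4 (not reached); still 0 fragment(s).
Step 3: advance 4 -> fork_pos = 2 + 4 = 6. Reached multiple(s) of 4: 4 -> fragment 1 completed (1 total).
Step 4: advance 7 -> fork_pos = 6 + 7 = 13. Reached multiple(s) of 4: 8, 12 -> fragments 2-3 completed (3 total).
Step 5: advance 9 -> fork_pos = 13 + 9 = 22. Reached multiple(s) of 4: 16, 20 -> fragments 4-5 completed (5 total).
Final fork_pos = 22, so 5 fragment(s) are complete. Build each: template segment -> complement -> reverse.
Fragment 1: template[0:4] = ACCG -> complement TGGC -> reversed CGGT
Fragment 2: template[4:8] = ACTG -> complement TGAC -> reversed CAGT
Fragment 3: template[8:12] = AGAA -> complement TCTT -> reversed TTCT
Fragment 4: template[12:16] = GGTT -> complement CCAA -> reversed AACC
Fragment 5: template[16:20] = GATA -> complement CTAT -> reversed TATC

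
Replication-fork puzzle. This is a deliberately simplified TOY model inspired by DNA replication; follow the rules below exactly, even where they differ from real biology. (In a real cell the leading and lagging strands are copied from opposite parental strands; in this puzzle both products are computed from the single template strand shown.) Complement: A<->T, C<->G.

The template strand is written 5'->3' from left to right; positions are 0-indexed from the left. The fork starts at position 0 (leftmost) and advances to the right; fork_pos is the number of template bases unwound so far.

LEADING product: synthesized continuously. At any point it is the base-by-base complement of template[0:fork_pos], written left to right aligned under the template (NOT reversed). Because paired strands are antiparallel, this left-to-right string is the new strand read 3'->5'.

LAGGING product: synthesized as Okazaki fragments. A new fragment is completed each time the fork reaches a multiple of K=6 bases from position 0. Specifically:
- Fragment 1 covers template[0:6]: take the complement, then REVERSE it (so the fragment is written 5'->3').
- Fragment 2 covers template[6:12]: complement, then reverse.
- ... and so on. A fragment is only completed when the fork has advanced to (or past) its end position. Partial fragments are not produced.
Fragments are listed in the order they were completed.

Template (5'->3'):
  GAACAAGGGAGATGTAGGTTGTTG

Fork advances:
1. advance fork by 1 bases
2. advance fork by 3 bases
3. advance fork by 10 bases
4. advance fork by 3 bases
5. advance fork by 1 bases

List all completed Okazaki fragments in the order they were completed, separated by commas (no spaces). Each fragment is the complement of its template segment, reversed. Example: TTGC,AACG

Step 1: advance 1 -> fork_pos = 0 + 1 = 1. Next multiple of 6 is 6 (not reached); still 0 fragment(s).
Step 2: advance 3 -> fork_pos = 1 + 3 = 4. Next multiple of 6 is 6 (not reached); still 0 fragment(s).
Step 3: advance 10 -> fork_pos = 4 + 10 = 14. Reached multiple(s) of 6: 6, 12 -> fragments 1-2 completed (2 total).
Step 4: advance 3 -> fork_pos = 14 + 3 = 17. Next multiple of 6 is 18 (not reached); still 2 fragment(s).
Step 5: advance 1 -> fork_pos = 17 + 1 = 18. Reached multiple(s) of 6: 18 -> fragment 3 completed (3 total).
Final fork_pos = 18, so 3 fragment(s) are complete. Build each: template segment -> complement -> reverse.
Fragment 1: template[0:6] = GAACAA -> complement CTTGTT -> reversed TTGTTC
Fragment 2: template[6:12] = GGGAGA -> complement CCCTCT -> reversed TCTCCC
Fragment 3: template[12:18] = TGTAGG -> complement ACATCC -> reversed CCTACA

Answer: TTGTTC,TCTCCC,CCTACA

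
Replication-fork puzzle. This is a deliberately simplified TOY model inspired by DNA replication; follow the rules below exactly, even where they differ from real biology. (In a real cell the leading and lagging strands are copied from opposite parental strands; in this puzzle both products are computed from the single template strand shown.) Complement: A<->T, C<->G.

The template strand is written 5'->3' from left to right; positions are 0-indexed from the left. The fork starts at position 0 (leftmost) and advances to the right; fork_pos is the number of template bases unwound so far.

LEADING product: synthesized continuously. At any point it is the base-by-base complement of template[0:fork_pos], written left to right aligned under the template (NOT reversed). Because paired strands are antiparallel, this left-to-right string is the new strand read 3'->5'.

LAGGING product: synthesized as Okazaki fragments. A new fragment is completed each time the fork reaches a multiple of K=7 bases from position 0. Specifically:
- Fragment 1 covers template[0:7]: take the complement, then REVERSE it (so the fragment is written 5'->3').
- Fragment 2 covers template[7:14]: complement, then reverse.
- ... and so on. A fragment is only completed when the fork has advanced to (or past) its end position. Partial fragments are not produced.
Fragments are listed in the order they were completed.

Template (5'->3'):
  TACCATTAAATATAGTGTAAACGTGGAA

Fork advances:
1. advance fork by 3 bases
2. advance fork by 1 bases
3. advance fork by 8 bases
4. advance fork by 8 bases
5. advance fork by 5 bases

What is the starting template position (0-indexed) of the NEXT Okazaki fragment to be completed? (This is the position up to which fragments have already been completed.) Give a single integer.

Answer: 21

Derivation:
Step 1: advance 3 -> fork_pos = 0 + 3 = 3. Next multiple of 7 is 7 (not reached); still 0 fragment(s).
Step 2: advance 1 -> fork_pos = 3 + 1 = 4. Next multiple of 7 is 7 (not reached); still 0 fragment(s).
Step 3: advance 8 -> fork_pos = 4 + 8 = 12. Reached multiple(s) of 7: 7 -> fragment 1 completed (1 total).
Step 4: advance 8 -> fork_pos = 12 + 8 = 20. Reached multiple(s) of 7: 14 -> fragment 2 completed (2 total).
Step 5: advance 5 -> fork_pos = 20 + 5 = 25. Reached multiple(s) of 7: 21 -> fragment 3 completed (3 total).
3 fragment(s) completed, covering template[0:21] (3 x 7 = 21). The next fragment, fragment 4, covers template[21:28], so it starts at position 21.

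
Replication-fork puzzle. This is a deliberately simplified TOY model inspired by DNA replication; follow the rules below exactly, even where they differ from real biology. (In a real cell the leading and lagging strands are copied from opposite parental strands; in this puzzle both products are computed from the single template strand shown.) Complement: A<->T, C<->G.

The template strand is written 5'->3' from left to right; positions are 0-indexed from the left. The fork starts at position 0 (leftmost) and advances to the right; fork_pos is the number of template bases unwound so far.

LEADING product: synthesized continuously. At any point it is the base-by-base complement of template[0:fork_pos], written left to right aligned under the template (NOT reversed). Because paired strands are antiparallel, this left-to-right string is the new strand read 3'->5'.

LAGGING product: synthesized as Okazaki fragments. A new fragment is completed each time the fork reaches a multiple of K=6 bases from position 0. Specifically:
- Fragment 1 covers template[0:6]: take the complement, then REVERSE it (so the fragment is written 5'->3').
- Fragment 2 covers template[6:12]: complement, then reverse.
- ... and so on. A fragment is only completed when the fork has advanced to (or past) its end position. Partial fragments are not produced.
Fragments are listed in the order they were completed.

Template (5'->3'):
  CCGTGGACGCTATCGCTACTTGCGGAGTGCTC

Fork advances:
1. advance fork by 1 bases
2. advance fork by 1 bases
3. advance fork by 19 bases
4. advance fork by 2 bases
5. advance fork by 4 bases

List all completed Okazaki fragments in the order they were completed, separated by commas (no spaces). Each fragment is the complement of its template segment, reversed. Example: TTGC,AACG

Answer: CCACGG,TAGCGT,TAGCGA,CGCAAG

Derivation:
Step 1: advance 1 -> fork_pos = 0 + 1 = 1. Next multiple of 6 is 6 (not reached); still 0 fragment(s).
Step 2: advance 1 -> fork_pos = 1 + 1 = 2. Next multiple of 6 is 6 (not reached); still 0 fragment(s).
Step 3: advance 19 -> fork_pos = 2 + 19 = 21. Reached multiple(s) of 6: 6, 12, 18 -> fragments 1-3 completed (3 total).
Step 4: advance 2 -> fork_pos = 21 + 2 = 23. Next multiple of 6 is 24 (not reached); still 3 fragment(s).
Step 5: advance 4 -> fork_pos = 23 + 4 = 27. Reached multiple(s) of 6: 24 -> fragment 4 completed (4 total).
Final fork_pos = 27, so 4 fragment(s) are complete. Build each: template segment -> complement -> reverse.
Fragment 1: template[0:6] = CCGTGG -> complement GGCACC -> reversed CCACGG
Fragment 2: template[6:12] = ACGCTA -> complement TGCGAT -> reversed TAGCGT
Fragment 3: template[12:18] = TCGCTA -> complement AGCGAT -> reversed TAGCGA
Fragment 4: template[18:24] = CTTGCG -> complement GAACGC -> reversed CGCAAG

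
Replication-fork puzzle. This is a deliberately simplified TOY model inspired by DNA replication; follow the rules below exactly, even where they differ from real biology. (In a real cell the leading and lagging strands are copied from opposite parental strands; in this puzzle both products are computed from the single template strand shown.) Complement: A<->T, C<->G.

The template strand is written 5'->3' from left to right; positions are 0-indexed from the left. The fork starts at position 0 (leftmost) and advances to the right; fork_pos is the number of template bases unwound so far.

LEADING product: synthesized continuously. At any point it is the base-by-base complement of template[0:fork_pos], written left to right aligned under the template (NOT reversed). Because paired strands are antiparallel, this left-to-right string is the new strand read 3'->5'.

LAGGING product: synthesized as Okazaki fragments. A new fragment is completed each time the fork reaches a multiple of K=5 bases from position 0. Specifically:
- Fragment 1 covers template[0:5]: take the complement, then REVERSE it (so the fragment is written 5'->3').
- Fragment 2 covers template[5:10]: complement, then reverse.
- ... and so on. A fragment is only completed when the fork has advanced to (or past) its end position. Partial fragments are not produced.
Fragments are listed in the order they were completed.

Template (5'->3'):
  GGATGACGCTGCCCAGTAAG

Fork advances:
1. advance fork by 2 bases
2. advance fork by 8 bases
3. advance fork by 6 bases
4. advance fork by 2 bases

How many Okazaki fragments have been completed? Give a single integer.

Answer: 3

Derivation:
Step 1: advance 2 -> fork_pos = 0 + 2 = 2. Next multiple of 5 is 5 (not reached); still 0 fragment(s).
Step 2: advance 8 -> fork_pos = 2 + 8 = 10. Reached multiple(s) of 5: 5, 10 -> fragments 1-2 completed (2 total).
Step 3: advance 6 -> fork_pos = 10 + 6 = 16. Reached multiple(s) of 5: 15 -> fragment 3 completed (3 total).
Step 4: advance 2 -> fork_pos = 16 + 2 = 18. Next multiple of 5 is 20 (not reached); still 3 fragment(s).
Check: final fork_pos = 18; the multiples of 5 that are <= 18 are 5..15 -> 18 // 5 = 3 completed fragment(s).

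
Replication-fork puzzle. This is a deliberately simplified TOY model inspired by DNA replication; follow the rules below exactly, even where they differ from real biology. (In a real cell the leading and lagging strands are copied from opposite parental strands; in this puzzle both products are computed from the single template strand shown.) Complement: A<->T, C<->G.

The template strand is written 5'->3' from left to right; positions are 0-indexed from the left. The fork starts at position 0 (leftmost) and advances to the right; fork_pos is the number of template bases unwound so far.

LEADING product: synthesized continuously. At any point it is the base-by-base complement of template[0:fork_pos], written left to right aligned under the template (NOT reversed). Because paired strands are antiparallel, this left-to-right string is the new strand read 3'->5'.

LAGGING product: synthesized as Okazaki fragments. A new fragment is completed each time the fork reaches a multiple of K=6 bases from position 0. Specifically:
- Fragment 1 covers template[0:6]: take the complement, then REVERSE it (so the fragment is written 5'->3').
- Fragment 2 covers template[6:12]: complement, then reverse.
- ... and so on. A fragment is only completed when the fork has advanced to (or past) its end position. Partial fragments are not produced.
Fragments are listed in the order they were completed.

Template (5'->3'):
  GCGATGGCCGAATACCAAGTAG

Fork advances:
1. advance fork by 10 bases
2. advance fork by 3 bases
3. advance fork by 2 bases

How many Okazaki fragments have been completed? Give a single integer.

Step 1: advance 10 -> fork_pos = 0 + 10 = 10. Reached multiple(s) of 6: 6 -> fragment 1 completed (1 total).
Step 2: advance 3 -> fork_pos = 10 + 3 = 13. Reached multiple(s) of 6: 12 -> fragment 2 completed (2 total).
Step 3: advance 2 -> fork_pos = 13 + 2 = 15. Next multiple of 6 is 18 (not reached); still 2 fragment(s).
Check: final fork_pos = 15; the multiples of 6 that are <= 15 are 6..12 -> 15 // 6 = 2 completed fragment(s).

Answer: 2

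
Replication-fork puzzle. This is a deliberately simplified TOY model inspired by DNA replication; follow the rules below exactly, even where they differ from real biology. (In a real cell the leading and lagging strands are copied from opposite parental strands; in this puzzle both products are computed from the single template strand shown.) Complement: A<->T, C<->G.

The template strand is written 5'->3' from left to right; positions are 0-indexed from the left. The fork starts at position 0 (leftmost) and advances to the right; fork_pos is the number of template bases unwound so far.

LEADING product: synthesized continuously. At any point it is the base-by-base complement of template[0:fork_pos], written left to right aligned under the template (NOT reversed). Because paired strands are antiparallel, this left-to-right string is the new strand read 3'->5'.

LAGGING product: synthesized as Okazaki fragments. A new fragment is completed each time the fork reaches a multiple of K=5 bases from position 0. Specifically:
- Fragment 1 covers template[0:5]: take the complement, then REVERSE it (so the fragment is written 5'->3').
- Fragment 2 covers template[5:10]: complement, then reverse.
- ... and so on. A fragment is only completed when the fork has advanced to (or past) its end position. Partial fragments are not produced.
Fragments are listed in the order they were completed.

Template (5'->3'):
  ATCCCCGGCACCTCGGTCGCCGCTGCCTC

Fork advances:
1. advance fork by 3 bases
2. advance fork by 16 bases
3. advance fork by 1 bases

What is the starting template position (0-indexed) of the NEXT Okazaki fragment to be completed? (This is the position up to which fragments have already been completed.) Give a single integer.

Step 1: advance 3 -> fork_pos = 0 + 3 = 3. Next multiple of 5 is 5 (not reached); still 0 fragment(s).
Step 2: advance 16 -> fork_pos = 3 + 16 = 19. Reached multiple(s) of 5: 5, 10, 15 -> fragments 1-3 completed (3 total).
Step 3: advance 1 -> fork_pos = 19 + 1 = 20. Reached multiple(s) of 5: 20 -> fragment 4 completed (4 total).
4 fragment(s) completed, covering template[0:20] (4 x 5 = 20). The next fragment, fragment 5, covers template[20:25], so it starts at position 20.

Answer: 20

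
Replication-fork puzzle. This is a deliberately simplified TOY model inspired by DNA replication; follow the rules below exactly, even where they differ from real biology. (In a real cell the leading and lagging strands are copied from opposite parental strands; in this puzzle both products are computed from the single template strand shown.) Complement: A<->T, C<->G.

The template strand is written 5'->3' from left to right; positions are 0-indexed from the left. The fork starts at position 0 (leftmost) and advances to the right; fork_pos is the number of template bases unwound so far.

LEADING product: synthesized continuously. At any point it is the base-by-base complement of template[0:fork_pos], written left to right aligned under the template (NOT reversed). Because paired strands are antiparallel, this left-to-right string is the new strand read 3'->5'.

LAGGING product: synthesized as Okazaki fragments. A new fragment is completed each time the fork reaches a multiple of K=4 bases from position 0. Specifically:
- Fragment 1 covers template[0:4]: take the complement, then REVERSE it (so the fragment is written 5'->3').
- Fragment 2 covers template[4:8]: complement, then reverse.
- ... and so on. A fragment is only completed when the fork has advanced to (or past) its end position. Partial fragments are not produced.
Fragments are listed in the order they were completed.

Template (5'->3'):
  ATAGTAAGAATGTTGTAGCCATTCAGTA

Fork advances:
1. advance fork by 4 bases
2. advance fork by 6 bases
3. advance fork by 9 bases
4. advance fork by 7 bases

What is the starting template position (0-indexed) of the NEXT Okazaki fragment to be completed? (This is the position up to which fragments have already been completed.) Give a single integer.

Answer: 24

Derivation:
Step 1: advance 4 -> fork_pos = 0 + 4 = 4. Reached multiple(s) of 4: 4 -> fragment 1 completed (1 total).
Step 2: advance 6 -> fork_pos = 4 + 6 = 10. Reached multiple(s) of 4: 8 -> fragment 2 completed (2 total).
Step 3: advance 9 -> fork_pos = 10 + 9 = 19. Reached multiple(s) of 4: 12, 16 -> fragments 3-4 completed (4 total).
Step 4: advance 7 -> fork_pos = 19 + 7 = 26. Reached multiple(s) of 4: 20, 24 -> fragments 5-6 completed (6 total).
6 fragment(s) completed, covering template[0:24] (6 x 4 = 24). The next fragment, fragment 7, covers template[24:28], so it starts at position 24.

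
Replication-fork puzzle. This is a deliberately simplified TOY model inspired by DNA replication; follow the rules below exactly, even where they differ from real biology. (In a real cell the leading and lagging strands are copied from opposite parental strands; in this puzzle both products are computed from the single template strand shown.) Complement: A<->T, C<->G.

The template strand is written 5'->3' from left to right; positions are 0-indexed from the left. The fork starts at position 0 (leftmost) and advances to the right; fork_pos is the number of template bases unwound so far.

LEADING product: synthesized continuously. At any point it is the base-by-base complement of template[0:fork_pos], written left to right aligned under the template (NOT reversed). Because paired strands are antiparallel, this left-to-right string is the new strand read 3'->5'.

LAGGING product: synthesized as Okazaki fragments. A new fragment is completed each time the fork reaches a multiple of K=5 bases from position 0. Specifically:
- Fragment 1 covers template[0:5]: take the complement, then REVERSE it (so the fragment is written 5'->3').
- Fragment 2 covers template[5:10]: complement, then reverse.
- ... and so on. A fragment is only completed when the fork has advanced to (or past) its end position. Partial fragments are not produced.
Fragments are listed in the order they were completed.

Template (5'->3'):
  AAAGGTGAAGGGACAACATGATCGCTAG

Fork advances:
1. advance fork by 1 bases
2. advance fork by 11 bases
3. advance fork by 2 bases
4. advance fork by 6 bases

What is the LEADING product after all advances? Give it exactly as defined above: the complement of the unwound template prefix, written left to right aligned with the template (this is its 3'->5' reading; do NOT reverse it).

Answer: TTTCCACTTCCCTGTTGTAC

Derivation:
Step 1: advance 1 -> fork_pos = 0 + 1 = 1.
Step 2: advance 11 -> fork_pos = 1 + 11 = 12.
Step 3: advance 2 -> fork_pos = 12 + 2 = 14.
Step 4: advance 6 -> fork_pos = 14 + 6 = 20.
Unwound prefix: template[0:20] = AAAGGTGAAGGGACAACATG
Complement it base by base (A<->T, C<->G), keeping left-to-right order:
  [0:5] AAAGG -> TTTCC
  [5:10] TGAAG -> ACTTC
  [10:15] GGACA -> CCTGT
  [15:20] ACATG -> TGTAC
Concatenate: TTTCCACTTCCCTGTTGTAC (length 20; written aligned with the template, i.e. 3'->5').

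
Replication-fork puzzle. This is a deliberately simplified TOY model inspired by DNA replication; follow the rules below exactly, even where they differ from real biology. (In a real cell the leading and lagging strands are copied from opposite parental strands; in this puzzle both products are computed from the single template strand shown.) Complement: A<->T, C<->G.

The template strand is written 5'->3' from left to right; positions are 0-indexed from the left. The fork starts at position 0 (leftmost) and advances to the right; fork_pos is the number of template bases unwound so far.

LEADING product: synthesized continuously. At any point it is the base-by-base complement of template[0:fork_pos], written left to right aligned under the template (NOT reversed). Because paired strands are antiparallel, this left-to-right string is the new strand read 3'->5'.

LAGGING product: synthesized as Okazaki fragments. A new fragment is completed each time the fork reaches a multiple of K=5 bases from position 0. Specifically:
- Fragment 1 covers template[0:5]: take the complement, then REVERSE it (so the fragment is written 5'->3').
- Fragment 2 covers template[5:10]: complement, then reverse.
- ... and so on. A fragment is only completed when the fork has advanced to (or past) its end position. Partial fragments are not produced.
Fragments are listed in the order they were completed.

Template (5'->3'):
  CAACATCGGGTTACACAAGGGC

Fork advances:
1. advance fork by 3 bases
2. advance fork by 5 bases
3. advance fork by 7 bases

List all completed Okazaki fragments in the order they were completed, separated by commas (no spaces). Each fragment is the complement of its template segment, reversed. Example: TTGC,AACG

Answer: TGTTG,CCCGA,TGTAA

Derivation:
Step 1: advance 3 -> fork_pos = 0 + 3 = 3. Next multiple of 5 is 5 (not reached); still 0 fragment(s).
Step 2: advance 5 -> fork_pos = 3 + 5 = 8. Reached multiple(s) of 5: 5 -> fragment 1 completed (1 total).
Step 3: advance 7 -> fork_pos = 8 + 7 = 15. Reached multiple(s) of 5: 10, 15 -> fragments 2-3 completed (3 total).
Final fork_pos = 15, so 3 fragment(s) are complete. Build each: template segment -> complement -> reverse.
Fragment 1: template[0:5] = CAACA -> complement GTTGT -> reversed TGTTG
Fragment 2: template[5:10] = TCGGG -> complement AGCCC -> reversed CCCGA
Fragment 3: template[10:15] = TTACA -> complement AATGT -> reversed TGTAA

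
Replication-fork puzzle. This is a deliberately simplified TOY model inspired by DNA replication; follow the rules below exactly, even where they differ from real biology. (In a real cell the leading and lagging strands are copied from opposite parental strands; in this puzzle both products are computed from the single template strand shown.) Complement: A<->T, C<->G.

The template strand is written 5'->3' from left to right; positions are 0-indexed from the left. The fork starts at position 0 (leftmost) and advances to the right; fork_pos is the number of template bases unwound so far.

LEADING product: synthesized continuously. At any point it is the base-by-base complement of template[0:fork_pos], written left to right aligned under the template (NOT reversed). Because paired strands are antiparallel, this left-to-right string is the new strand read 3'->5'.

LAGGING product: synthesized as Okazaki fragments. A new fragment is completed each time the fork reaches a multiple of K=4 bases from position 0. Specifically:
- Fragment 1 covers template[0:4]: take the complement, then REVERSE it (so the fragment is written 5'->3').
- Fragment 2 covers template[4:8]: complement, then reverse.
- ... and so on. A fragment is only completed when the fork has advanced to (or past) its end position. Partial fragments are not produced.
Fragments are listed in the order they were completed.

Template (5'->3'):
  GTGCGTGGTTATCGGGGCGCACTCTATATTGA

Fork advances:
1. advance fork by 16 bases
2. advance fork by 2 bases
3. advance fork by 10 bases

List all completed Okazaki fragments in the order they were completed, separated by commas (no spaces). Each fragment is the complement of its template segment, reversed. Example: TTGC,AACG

Answer: GCAC,CCAC,ATAA,CCCG,GCGC,GAGT,TATA

Derivation:
Step 1: advance 16 -> fork_pos = 0 + 16 = 16. Reached multiple(s) of 4: 4, 8, 12, 16 -> fragments 1-4 completed (4 total).
Step 2: advance 2 -> fork_pos = 16 + 2 = 18. Next multiple of 4 is 20 (not reached); still 4 fragment(s).
Step 3: advance 10 -> fork_pos = 18 + 10 = 28. Reached multiple(s) of 4: 20, 24, 28 -> fragments 5-7 completed (7 total).
Final fork_pos = 28, so 7 fragment(s) are complete. Build each: template segment -> complement -> reverse.
Fragment 1: template[0:4] = GTGC -> complement CACG -> reversed GCAC
Fragment 2: template[4:8] = GTGG -> complement CACC -> reversed CCAC
Fragment 3: template[8:12] = TTAT -> complement AATA -> reversed ATAA
Fragment 4: template[12:16] = CGGG -> complement GCCC -> reversed CCCG
Fragment 5: template[16:20] = GCGC -> complement CGCG -> reversed GCGC
Fragment 6: template[20:24] = ACTC -> complement TGAG -> reversed GAGT
Fragment 7: template[24:28] = TATA -> complement ATAT -> reversed TATA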